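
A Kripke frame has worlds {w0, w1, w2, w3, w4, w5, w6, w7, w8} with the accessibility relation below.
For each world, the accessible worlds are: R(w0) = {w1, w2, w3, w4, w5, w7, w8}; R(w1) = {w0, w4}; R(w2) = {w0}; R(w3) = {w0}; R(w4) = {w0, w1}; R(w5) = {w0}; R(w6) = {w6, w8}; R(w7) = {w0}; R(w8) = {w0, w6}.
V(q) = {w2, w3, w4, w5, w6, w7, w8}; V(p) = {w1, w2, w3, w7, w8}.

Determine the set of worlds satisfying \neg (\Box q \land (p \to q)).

Let φ = \neg (\Box q \land (p \to q)). Evaluate φ at each world:
  w0 (successors {w1, w2, w3, w4, w5, w7, w8}): φ is true.
  w1 (successors {w0, w4}): φ is true.
  w2 (successors {w0}): φ is true.
  w3 (successors {w0}): φ is true.
  w4 (successors {w0, w1}): φ is true.
  w5 (successors {w0}): φ is true.
  w6 (successors {w6, w8}): φ is false.
  w7 (successors {w0}): φ is true.
  w8 (successors {w0, w6}): φ is true.
For instance, at w4:
  At w4: \Box q \land (p \to q) is false, so \neg (\Box q \land (p \to q)) is true.
    At w4: \Box q is false, p \to q is true, so \Box q \land (p \to q) is false.
      At w4: \Box q requires q at every successor {w0, w1}.
        q fails at w0, so \Box q is false at w4.
Satisfying worlds: {w0, w1, w2, w3, w4, w5, w7, w8}

w0, w1, w2, w3, w4, w5, w7, w8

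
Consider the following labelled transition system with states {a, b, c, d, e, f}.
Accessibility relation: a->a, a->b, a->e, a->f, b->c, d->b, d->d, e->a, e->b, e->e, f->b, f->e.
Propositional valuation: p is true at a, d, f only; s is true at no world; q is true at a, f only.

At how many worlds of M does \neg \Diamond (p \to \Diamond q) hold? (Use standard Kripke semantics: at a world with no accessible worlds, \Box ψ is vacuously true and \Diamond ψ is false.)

Let φ = \neg \Diamond (p \to \Diamond q). Evaluate φ at each world:
  a (successors {a, b, e, f}): φ is false.
  b (successors {c}): φ is false.
  c (successors ∅): φ is true.
  d (successors {b, d}): φ is false.
  e (successors {a, b, e}): φ is false.
  f (successors {b, e}): φ is false.
For instance, at d:
  At d: \Diamond (p \to \Diamond q) is true, so \neg \Diamond (p \to \Diamond q) is false.
    At d: \Diamond (p \to \Diamond q) requires p \to \Diamond q at some successor in {b, d}.
      p \to \Diamond q holds at b, so \Diamond (p \to \Diamond q) is true at d.
Satisfying worlds: {c}

1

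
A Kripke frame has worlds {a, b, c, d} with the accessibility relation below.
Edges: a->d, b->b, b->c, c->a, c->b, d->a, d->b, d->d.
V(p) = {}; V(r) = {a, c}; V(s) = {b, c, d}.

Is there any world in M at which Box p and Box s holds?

Recall that Box ψ holds at a world iff ψ holds at every accessible world, and Dia ψ holds iff ψ holds at some accessible world.
Let φ = Box p and Box s. Evaluate φ at each world:
  a (successors {d}): φ is false.
  b (successors {b, c}): φ is false.
  c (successors {a, b}): φ is false.
  d (successors {a, b, d}): φ is false.
For instance, at d:
  At d: Box p is false, Box s is false, so Box p and Box s is false.
    At d: Box p requires p at every successor {a, b, d}.
      p fails at a, so Box p is false at d.
    At d: Box s requires s at every successor {a, b, d}.
      s fails at a, so Box s is false at d.

No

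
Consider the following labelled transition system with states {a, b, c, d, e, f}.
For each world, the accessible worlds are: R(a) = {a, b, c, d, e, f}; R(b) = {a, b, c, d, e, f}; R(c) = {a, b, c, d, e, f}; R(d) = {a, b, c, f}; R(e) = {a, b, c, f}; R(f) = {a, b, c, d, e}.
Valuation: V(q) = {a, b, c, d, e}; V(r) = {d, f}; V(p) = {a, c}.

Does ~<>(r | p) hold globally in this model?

No

Recall that <>ψ holds at a world iff ψ holds at some accessible world.
Let φ = ~<>(r | p). Evaluate φ at each world:
  a (successors {a, b, c, d, e, f}): φ is false.
  b (successors {a, b, c, d, e, f}): φ is false.
  c (successors {a, b, c, d, e, f}): φ is false.
  d (successors {a, b, c, f}): φ is false.
  e (successors {a, b, c, f}): φ is false.
  f (successors {a, b, c, d, e}): φ is false.
Detail at a (counterexample):
  At a: <>(r | p) is true, so ~<>(r | p) is false.
    At a: <>(r | p) requires r | p at some successor in {a, b, c, d, e, f}.
      r | p holds at a, so <>(r | p) is true at a.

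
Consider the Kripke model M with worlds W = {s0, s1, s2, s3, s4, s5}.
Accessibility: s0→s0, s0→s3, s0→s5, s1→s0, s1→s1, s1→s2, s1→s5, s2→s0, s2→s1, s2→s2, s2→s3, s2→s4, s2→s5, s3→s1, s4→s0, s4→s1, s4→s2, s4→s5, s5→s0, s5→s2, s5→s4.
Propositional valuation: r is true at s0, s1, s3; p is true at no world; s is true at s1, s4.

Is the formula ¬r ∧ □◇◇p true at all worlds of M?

Recall that □ψ holds at a world iff ψ holds at every accessible world, and ◇ψ holds iff ψ holds at some accessible world.
Let φ = ¬r ∧ □◇◇p. Evaluate φ at each world:
  s0 (successors {s0, s3, s5}): φ is false.
  s1 (successors {s0, s1, s2, s5}): φ is false.
  s2 (successors {s0, s1, s2, s3, s4, s5}): φ is false.
  s3 (successors {s1}): φ is false.
  s4 (successors {s0, s1, s2, s5}): φ is false.
  s5 (successors {s0, s2, s4}): φ is false.
Detail at s0 (counterexample):
  At s0: ¬r is false, □◇◇p is false, so ¬r ∧ □◇◇p is false.
    At s0: □◇◇p requires ◇◇p at every successor {s0, s3, s5}.
      ◇◇p fails at s0, so □◇◇p is false at s0.

No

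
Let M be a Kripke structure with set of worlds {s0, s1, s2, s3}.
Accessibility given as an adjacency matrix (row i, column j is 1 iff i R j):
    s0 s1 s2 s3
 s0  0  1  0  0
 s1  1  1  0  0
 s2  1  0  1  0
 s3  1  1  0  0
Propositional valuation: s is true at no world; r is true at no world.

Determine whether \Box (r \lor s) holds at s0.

At s0: \Box (r \lor s) requires r \lor s at every successor {s1}.
  r \lor s fails at s1, so \Box (r \lor s) is false at s0.

No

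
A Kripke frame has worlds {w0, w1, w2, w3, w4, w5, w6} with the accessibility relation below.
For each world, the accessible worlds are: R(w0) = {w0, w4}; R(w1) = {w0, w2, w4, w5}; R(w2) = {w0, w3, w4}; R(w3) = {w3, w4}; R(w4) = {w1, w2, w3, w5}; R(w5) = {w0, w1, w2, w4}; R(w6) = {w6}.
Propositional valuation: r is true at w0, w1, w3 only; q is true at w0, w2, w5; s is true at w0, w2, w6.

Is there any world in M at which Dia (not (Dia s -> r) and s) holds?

Let φ = Dia (not (Dia s -> r) and s). Evaluate φ at each world:
  w0 (successors {w0, w4}): φ is false.
  w1 (successors {w0, w2, w4, w5}): φ is true.
  w2 (successors {w0, w3, w4}): φ is false.
  w3 (successors {w3, w4}): φ is false.
  w4 (successors {w1, w2, w3, w5}): φ is true.
  w5 (successors {w0, w1, w2, w4}): φ is true.
  w6 (successors {w6}): φ is true.
Detail at w1 (witness):
  At w1: Dia (not (Dia s -> r) and s) requires not (Dia s -> r) and s at some successor in {w0, w2, w4, w5}.
    not (Dia s -> r) and s holds at w2, so Dia (not (Dia s -> r) and s) is true at w1.
      At w2: not (Dia s -> r) is true, s is true, so not (Dia s -> r) and s is true.

Yes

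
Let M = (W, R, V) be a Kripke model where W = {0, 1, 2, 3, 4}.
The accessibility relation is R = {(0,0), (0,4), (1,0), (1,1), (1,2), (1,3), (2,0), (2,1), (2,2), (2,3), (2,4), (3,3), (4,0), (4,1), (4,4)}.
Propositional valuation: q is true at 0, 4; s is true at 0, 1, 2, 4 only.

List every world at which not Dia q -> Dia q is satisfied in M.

0, 1, 2, 4

Let φ = not Dia q -> Dia q. Evaluate φ at each world:
  0 (successors {0, 4}): φ is true.
  1 (successors {0, 1, 2, 3}): φ is true.
  2 (successors {0, 1, 2, 3, 4}): φ is true.
  3 (successors {3}): φ is false.
  4 (successors {0, 1, 4}): φ is true.
For instance, at 2:
  At 2: not Dia q is false, Dia q is true, so not Dia q -> Dia q is true.
    At 2: Dia q is true, so not Dia q is false.
      At 2: Dia q requires q at some successor in {0, 1, 2, 3, 4}.
        q holds at 0, so Dia q is true at 2.
    At 2: Dia q requires q at some successor in {0, 1, 2, 3, 4}.
      q holds at 0, so Dia q is true at 2.
Satisfying worlds: {0, 1, 2, 4}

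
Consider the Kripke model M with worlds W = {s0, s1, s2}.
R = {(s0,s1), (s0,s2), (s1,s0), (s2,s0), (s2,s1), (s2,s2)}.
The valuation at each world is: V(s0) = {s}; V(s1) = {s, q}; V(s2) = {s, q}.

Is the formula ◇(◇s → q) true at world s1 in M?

No

Recall that ◇ψ holds at a world iff ψ holds at some accessible world.
At s1: ◇(◇s → q) requires ◇s → q at some successor in {s0}.
  At s0: ◇s → q is false.
So ◇(◇s → q) is false at s1.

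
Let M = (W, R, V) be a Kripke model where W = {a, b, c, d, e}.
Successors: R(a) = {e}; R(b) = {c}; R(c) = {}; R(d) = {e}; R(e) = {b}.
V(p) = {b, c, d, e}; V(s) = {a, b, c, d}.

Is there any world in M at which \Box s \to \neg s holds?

Yes

Let φ = \Box s \to \neg s. Evaluate φ at each world:
  a (successors {e}): φ is true.
  b (successors {c}): φ is false.
  c (successors ∅): φ is false.
  d (successors {e}): φ is true.
  e (successors {b}): φ is true.
Detail at a (witness):
  At a: \Box s is false, \neg s is false, so \Box s \to \neg s is true.
    At a: \Box s requires s at every successor {e}.
      s fails at e, so \Box s is false at a.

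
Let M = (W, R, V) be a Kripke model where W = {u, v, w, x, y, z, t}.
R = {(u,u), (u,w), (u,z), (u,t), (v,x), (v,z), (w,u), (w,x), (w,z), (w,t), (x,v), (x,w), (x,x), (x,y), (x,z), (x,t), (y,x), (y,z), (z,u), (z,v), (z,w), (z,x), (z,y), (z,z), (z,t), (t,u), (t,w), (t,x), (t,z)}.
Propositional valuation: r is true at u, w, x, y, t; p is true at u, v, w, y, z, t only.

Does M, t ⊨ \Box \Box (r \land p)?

No

Recall that \Box ψ holds at a world iff ψ holds at every accessible world, and \Diamond ψ holds iff ψ holds at some accessible world.
At t: \Box \Box (r \land p) requires \Box (r \land p) at every successor {u, w, x, z}.
  \Box (r \land p) fails at u, so \Box \Box (r \land p) is false at t.
    At u: \Box (r \land p) requires r \land p at every successor {u, w, z, t}.
      r \land p fails at z, so \Box (r \land p) is false at u.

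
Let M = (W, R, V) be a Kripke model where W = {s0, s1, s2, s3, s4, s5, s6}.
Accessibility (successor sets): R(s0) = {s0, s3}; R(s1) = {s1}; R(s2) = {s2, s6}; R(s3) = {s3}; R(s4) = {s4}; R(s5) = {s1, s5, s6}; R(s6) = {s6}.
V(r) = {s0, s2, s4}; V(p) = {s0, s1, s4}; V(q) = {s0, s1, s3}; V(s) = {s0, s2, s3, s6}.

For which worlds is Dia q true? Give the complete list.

s0, s1, s3, s5

Let φ = Dia q. Evaluate φ at each world:
  s0 (successors {s0, s3}): φ is true.
  s1 (successors {s1}): φ is true.
  s2 (successors {s2, s6}): φ is false.
  s3 (successors {s3}): φ is true.
  s4 (successors {s4}): φ is false.
  s5 (successors {s1, s5, s6}): φ is true.
  s6 (successors {s6}): φ is false.
For instance, at s2:
  At s2: Dia q requires q at some successor in {s2, s6}.
    At s2: q is false.
    At s6: q is false.
  So Dia q is false at s2.
Satisfying worlds: {s0, s1, s3, s5}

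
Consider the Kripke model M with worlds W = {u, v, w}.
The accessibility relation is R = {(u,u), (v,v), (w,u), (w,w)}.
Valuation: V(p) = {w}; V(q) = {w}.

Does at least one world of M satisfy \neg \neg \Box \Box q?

No

Let φ = \neg \neg \Box \Box q. Evaluate φ at each world:
  u (successors {u}): φ is false.
  v (successors {v}): φ is false.
  w (successors {u, w}): φ is false.
For instance, at w:
  At w: \neg \Box \Box q is true, so \neg \neg \Box \Box q is false.
    At w: \Box \Box q is false, so \neg \Box \Box q is true.
      At w: \Box \Box q requires \Box q at every successor {u, w}.
        \Box q fails at u, so \Box \Box q is false at w.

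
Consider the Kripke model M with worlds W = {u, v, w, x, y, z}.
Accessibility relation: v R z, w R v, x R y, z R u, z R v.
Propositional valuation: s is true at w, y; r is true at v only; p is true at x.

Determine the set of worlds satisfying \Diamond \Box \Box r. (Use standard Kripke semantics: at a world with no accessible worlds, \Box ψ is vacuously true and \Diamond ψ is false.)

x, z

Recall that \Box ψ holds at a world iff ψ holds at every accessible world, and \Diamond ψ holds iff ψ holds at some accessible world.
Let φ = \Diamond \Box \Box r. Evaluate φ at each world:
  u (successors ∅): φ is false.
  v (successors {z}): φ is false.
  w (successors {v}): φ is false.
  x (successors {y}): φ is true.
  y (successors ∅): φ is false.
  z (successors {u, v}): φ is true.
For instance, at z:
  At z: \Diamond \Box \Box r requires \Box \Box r at some successor in {u, v}.
    \Box \Box r holds at u, so \Diamond \Box \Box r is true at z.
      At u: no accessible worlds, so \Box \Box r holds vacuously.
Satisfying worlds: {x, z}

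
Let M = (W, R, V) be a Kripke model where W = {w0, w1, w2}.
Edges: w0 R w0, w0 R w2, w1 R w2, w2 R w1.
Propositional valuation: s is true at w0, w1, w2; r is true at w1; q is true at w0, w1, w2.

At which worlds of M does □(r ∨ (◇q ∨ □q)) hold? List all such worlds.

w0, w1, w2

Let φ = □(r ∨ (◇q ∨ □q)). Evaluate φ at each world:
  w0 (successors {w0, w2}): φ is true.
  w1 (successors {w2}): φ is true.
  w2 (successors {w1}): φ is true.
For instance, at w2:
  At w2: □(r ∨ (◇q ∨ □q)) requires r ∨ (◇q ∨ □q) at every successor {w1}.
      At w1: r is true, ◇q ∨ □q is true, so r ∨ (◇q ∨ □q) is true.
  So □(r ∨ (◇q ∨ □q)) is true at w2.
Satisfying worlds: {w0, w1, w2}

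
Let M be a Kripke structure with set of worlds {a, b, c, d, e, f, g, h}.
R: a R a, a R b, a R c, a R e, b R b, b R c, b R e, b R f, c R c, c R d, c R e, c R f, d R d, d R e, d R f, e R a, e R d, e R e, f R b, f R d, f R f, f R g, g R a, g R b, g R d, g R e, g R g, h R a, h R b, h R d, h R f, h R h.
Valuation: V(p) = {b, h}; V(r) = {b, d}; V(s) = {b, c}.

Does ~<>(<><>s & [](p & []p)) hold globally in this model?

Yes

Let φ = ~<>(<><>s & [](p & []p)). Evaluate φ at each world:
  a (successors {a, b, c, e}): φ is true.
  b (successors {b, c, e, f}): φ is true.
  c (successors {c, d, e, f}): φ is true.
  d (successors {d, e, f}): φ is true.
  e (successors {a, d, e}): φ is true.
  f (successors {b, d, f, g}): φ is true.
  g (successors {a, b, d, e, g}): φ is true.
  h (successors {a, b, d, f, h}): φ is true.
For instance, at h:
  At h: <>(<><>s & [](p & []p)) is false, so ~<>(<><>s & [](p & []p)) is true.
    At h: <>(<><>s & [](p & []p)) requires <><>s & [](p & []p) at some successor in {a, b, d, f, h}.
      At a: <><>s & [](p & []p) is false.
      At b: <><>s & [](p & []p) is false.
      At d: <><>s & [](p & []p) is false.
      At f: <><>s & [](p & []p) is false.
      At h: <><>s & [](p & []p) is false.
    So <>(<><>s & [](p & []p)) is false at h.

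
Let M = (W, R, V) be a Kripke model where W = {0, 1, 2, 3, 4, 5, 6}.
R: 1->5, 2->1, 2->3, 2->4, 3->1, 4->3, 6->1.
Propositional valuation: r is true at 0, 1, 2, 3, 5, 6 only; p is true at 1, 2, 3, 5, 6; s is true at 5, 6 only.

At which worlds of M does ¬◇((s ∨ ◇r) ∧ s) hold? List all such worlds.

0, 2, 3, 4, 5, 6

Let φ = ¬◇((s ∨ ◇r) ∧ s). Evaluate φ at each world:
  0 (successors ∅): φ is true.
  1 (successors {5}): φ is false.
  2 (successors {1, 3, 4}): φ is true.
  3 (successors {1}): φ is true.
  4 (successors {3}): φ is true.
  5 (successors ∅): φ is true.
  6 (successors {1}): φ is true.
For instance, at 6:
  At 6: ◇((s ∨ ◇r) ∧ s) is false, so ¬◇((s ∨ ◇r) ∧ s) is true.
    At 6: ◇((s ∨ ◇r) ∧ s) requires (s ∨ ◇r) ∧ s at some successor in {1}.
      At 1: (s ∨ ◇r) ∧ s is false.
    So ◇((s ∨ ◇r) ∧ s) is false at 6.
Satisfying worlds: {0, 2, 3, 4, 5, 6}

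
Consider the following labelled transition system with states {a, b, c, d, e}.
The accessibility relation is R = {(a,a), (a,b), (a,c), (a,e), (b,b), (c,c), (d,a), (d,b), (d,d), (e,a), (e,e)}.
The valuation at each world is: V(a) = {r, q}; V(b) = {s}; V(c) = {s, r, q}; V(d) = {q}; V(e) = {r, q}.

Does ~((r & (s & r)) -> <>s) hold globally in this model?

Recall that <>ψ holds at a world iff ψ holds at some accessible world.
Let φ = ~((r & (s & r)) -> <>s). Evaluate φ at each world:
  a (successors {a, b, c, e}): φ is false.
  b (successors {b}): φ is false.
  c (successors {c}): φ is false.
  d (successors {a, b, d}): φ is false.
  e (successors {a, e}): φ is false.
Detail at a (counterexample):
  At a: (r & (s & r)) -> <>s is true, so ~((r & (s & r)) -> <>s) is false.
    At a: r & (s & r) is false, <>s is true, so (r & (s & r)) -> <>s is true.
      At a: <>s requires s at some successor in {a, b, c, e}.
        s holds at b, so <>s is true at a.

No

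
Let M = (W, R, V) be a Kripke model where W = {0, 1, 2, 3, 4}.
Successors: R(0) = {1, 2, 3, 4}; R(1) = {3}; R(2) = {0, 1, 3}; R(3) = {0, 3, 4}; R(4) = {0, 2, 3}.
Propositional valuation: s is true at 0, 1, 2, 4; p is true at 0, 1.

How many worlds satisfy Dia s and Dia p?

4

Let φ = Dia s and Dia p. Evaluate φ at each world:
  0 (successors {1, 2, 3, 4}): φ is true.
  1 (successors {3}): φ is false.
  2 (successors {0, 1, 3}): φ is true.
  3 (successors {0, 3, 4}): φ is true.
  4 (successors {0, 2, 3}): φ is true.
For instance, at 2:
  At 2: Dia s is true, Dia p is true, so Dia s and Dia p is true.
    At 2: Dia s requires s at some successor in {0, 1, 3}.
      s holds at 0, so Dia s is true at 2.
    At 2: Dia p requires p at some successor in {0, 1, 3}.
      p holds at 0, so Dia p is true at 2.
Satisfying worlds: {0, 2, 3, 4}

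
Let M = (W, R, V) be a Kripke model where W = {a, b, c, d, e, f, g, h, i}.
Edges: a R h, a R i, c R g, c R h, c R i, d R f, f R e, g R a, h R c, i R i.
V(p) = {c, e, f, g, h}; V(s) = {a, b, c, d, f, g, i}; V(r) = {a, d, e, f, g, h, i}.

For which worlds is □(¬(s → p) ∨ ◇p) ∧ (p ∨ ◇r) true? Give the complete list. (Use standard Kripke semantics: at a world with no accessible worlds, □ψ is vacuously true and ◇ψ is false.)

Recall that □ψ holds at a world iff ψ holds at every accessible world, and ◇ψ holds iff ψ holds at some accessible world.
Let φ = □(¬(s → p) ∨ ◇p) ∧ (p ∨ ◇r). Evaluate φ at each world:
  a (successors {h, i}): φ is true.
  b (successors ∅): φ is false.
  c (successors {g, h, i}): φ is false.
  d (successors {f}): φ is true.
  e (successors ∅): φ is true.
  f (successors {e}): φ is false.
  g (successors {a}): φ is true.
  h (successors {c}): φ is true.
  i (successors {i}): φ is true.
For instance, at i:
  At i: □(¬(s → p) ∨ ◇p) is true, p ∨ ◇r is true, so □(¬(s → p) ∨ ◇p) ∧ (p ∨ ◇r) is true.
    At i: □(¬(s → p) ∨ ◇p) requires ¬(s → p) ∨ ◇p at every successor {i}.
      At i: ¬(s → p) ∨ ◇p is true.
    So □(¬(s → p) ∨ ◇p) is true at i.
    At i: p is false, ◇r is true, so p ∨ ◇r is true.
      At i: ◇r requires r at some successor in {i}.
        r holds at i, so ◇r is true at i.
Satisfying worlds: {a, d, e, g, h, i}

a, d, e, g, h, i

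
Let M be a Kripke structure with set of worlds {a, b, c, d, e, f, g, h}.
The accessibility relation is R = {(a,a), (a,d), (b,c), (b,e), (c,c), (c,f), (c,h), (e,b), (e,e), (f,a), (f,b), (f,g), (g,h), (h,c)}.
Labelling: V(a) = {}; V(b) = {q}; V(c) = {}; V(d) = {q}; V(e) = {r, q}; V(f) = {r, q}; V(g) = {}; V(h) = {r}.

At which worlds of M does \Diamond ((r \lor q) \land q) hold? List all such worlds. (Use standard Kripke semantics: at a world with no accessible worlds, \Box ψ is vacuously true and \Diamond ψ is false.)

a, b, c, e, f

Recall that \Diamond ψ holds at a world iff ψ holds at some accessible world.
Let φ = \Diamond ((r \lor q) \land q). Evaluate φ at each world:
  a (successors {a, d}): φ is true.
  b (successors {c, e}): φ is true.
  c (successors {c, f, h}): φ is true.
  d (successors ∅): φ is false.
  e (successors {b, e}): φ is true.
  f (successors {a, b, g}): φ is true.
  g (successors {h}): φ is false.
  h (successors {c}): φ is false.
For instance, at h:
  At h: \Diamond ((r \lor q) \land q) requires (r \lor q) \land q at some successor in {c}.
    At c: (r \lor q) \land q is false.
  So \Diamond ((r \lor q) \land q) is false at h.
Satisfying worlds: {a, b, c, e, f}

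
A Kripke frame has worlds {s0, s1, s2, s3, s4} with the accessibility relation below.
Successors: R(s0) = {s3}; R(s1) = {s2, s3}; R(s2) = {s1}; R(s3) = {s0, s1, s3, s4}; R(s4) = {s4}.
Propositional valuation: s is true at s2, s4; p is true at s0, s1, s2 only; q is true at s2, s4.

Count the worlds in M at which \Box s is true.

Let φ = \Box s. Evaluate φ at each world:
  s0 (successors {s3}): φ is false.
  s1 (successors {s2, s3}): φ is false.
  s2 (successors {s1}): φ is false.
  s3 (successors {s0, s1, s3, s4}): φ is false.
  s4 (successors {s4}): φ is true.
For instance, at s1:
  At s1: \Box s requires s at every successor {s2, s3}.
    s fails at s3, so \Box s is false at s1.
Satisfying worlds: {s4}

1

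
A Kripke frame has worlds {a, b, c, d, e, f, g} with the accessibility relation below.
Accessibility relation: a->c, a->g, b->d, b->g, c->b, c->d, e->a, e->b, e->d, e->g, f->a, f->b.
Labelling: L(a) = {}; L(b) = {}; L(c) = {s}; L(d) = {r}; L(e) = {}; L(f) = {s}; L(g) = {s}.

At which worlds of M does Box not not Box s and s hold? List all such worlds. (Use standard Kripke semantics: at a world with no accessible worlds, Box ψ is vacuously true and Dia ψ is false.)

Recall that Box ψ holds at a world iff ψ holds at every accessible world, and Dia ψ holds iff ψ holds at some accessible world.
Let φ = Box not not Box s and s. Evaluate φ at each world:
  a (successors {c, g}): φ is false.
  b (successors {d, g}): φ is false.
  c (successors {b, d}): φ is false.
  d (successors ∅): φ is false.
  e (successors {a, b, d, g}): φ is false.
  f (successors {a, b}): φ is false.
  g (successors ∅): φ is true.
For instance, at c:
  At c: Box not not Box s is false, s is true, so Box not not Box s and s is false.
    At c: Box not not Box s requires not not Box s at every successor {b, d}.
      not not Box s fails at b, so Box not not Box s is false at c.
Satisfying worlds: {g}

g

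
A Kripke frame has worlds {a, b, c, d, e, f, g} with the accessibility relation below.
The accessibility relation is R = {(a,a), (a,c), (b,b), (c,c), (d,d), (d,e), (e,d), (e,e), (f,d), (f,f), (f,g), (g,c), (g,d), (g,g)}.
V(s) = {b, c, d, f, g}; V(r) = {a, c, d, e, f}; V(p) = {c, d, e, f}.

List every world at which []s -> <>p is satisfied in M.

Let φ = []s -> <>p. Evaluate φ at each world:
  a (successors {a, c}): φ is true.
  b (successors {b}): φ is false.
  c (successors {c}): φ is true.
  d (successors {d, e}): φ is true.
  e (successors {d, e}): φ is true.
  f (successors {d, f, g}): φ is true.
  g (successors {c, d, g}): φ is true.
For instance, at c:
  At c: []s is true, <>p is true, so []s -> <>p is true.
    At c: []s requires s at every successor {c}.
      At c: s is true.
    So []s is true at c.
    At c: <>p requires p at some successor in {c}.
      p holds at c, so <>p is true at c.
Satisfying worlds: {a, c, d, e, f, g}

a, c, d, e, f, g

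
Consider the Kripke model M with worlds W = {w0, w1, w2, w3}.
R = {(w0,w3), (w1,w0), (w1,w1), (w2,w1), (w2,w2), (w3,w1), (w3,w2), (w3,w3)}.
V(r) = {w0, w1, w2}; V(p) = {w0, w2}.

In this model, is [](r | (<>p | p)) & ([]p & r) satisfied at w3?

Recall that []ψ holds at a world iff ψ holds at every accessible world, and <>ψ holds iff ψ holds at some accessible world.
At w3: [](r | (<>p | p)) is true, []p & r is false, so [](r | (<>p | p)) & ([]p & r) is false.
  At w3: [](r | (<>p | p)) requires r | (<>p | p) at every successor {w1, w2, w3}.
      At w1: r is true, <>p | p is true, so r | (<>p | p) is true.
      At w2: r is true, <>p | p is true, so r | (<>p | p) is true.
      At w3: r is false, <>p | p is true, so r | (<>p | p) is true.
  So [](r | (<>p | p)) is true at w3.
  At w3: []p is false, r is false, so []p & r is false.
    At w3: []p requires p at every successor {w1, w2, w3}.
      p fails at w1, so []p is false at w3.

No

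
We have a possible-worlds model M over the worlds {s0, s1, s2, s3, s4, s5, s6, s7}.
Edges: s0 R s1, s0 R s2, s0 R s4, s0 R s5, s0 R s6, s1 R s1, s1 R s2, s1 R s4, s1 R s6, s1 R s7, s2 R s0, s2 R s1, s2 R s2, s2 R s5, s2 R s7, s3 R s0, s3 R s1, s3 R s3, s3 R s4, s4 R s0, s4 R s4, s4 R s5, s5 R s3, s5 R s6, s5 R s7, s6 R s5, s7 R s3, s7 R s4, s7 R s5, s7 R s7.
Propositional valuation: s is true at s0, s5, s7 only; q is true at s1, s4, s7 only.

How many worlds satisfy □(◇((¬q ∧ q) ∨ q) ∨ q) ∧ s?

Recall that □ψ holds at a world iff ψ holds at every accessible world, and ◇ψ holds iff ψ holds at some accessible world.
Let φ = □(◇((¬q ∧ q) ∨ q) ∨ q) ∧ s. Evaluate φ at each world:
  s0 (successors {s1, s2, s4, s5, s6}): φ is false.
  s1 (successors {s1, s2, s4, s6, s7}): φ is false.
  s2 (successors {s0, s1, s2, s5, s7}): φ is false.
  s3 (successors {s0, s1, s3, s4}): φ is false.
  s4 (successors {s0, s4, s5}): φ is false.
  s5 (successors {s3, s6, s7}): φ is false.
  s6 (successors {s5}): φ is false.
  s7 (successors {s3, s4, s5, s7}): φ is true.
For instance, at s4:
  At s4: □(◇((¬q ∧ q) ∨ q) ∨ q) is true, s is false, so □(◇((¬q ∧ q) ∨ q) ∨ q) ∧ s is false.
    At s4: □(◇((¬q ∧ q) ∨ q) ∨ q) requires ◇((¬q ∧ q) ∨ q) ∨ q at every successor {s0, s4, s5}.
      At s0: ◇((¬q ∧ q) ∨ q) ∨ q is true.
      At s4: ◇((¬q ∧ q) ∨ q) ∨ q is true.
      At s5: ◇((¬q ∧ q) ∨ q) ∨ q is true.
    So □(◇((¬q ∧ q) ∨ q) ∨ q) is true at s4.
Satisfying worlds: {s7}

1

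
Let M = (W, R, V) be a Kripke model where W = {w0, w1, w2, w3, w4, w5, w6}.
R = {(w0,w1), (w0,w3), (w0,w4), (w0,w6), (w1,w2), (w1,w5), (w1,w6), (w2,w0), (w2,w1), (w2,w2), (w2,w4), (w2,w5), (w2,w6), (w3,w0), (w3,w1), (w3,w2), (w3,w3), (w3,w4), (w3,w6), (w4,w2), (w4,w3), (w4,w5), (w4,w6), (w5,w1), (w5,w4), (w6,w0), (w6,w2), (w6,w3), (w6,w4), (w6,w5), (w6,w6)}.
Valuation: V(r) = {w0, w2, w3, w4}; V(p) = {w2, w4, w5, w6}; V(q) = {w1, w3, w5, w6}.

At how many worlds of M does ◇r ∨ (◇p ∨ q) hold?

Let φ = ◇r ∨ (◇p ∨ q). Evaluate φ at each world:
  w0 (successors {w1, w3, w4, w6}): φ is true.
  w1 (successors {w2, w5, w6}): φ is true.
  w2 (successors {w0, w1, w2, w4, w5, w6}): φ is true.
  w3 (successors {w0, w1, w2, w3, w4, w6}): φ is true.
  w4 (successors {w2, w3, w5, w6}): φ is true.
  w5 (successors {w1, w4}): φ is true.
  w6 (successors {w0, w2, w3, w4, w5, w6}): φ is true.
For instance, at w4:
  At w4: ◇r is true, ◇p ∨ q is true, so ◇r ∨ (◇p ∨ q) is true.
    At w4: ◇r requires r at some successor in {w2, w3, w5, w6}.
      r holds at w2, so ◇r is true at w4.
    At w4: ◇p is true, q is false, so ◇p ∨ q is true.
      At w4: ◇p requires p at some successor in {w2, w3, w5, w6}.
        p holds at w2, so ◇p is true at w4.
Satisfying worlds: {w0, w1, w2, w3, w4, w5, w6}

7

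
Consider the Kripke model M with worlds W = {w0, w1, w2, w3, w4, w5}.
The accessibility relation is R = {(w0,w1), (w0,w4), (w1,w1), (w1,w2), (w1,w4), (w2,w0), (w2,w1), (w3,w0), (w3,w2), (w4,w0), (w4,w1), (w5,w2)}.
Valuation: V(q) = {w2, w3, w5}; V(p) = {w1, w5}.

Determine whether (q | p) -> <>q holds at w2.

No

At w2: q | p is true, <>q is false, so (q | p) -> <>q is false.
  At w2: <>q requires q at some successor in {w0, w1}.
    At w0: q is false.
    At w1: q is false.
  So <>q is false at w2.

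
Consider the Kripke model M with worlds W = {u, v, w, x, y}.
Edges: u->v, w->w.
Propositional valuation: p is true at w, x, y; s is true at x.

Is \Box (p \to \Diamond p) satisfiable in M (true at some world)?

Let φ = \Box (p \to \Diamond p). Evaluate φ at each world:
  u (successors {v}): φ is true.
  v (successors ∅): φ is true.
  w (successors {w}): φ is true.
  x (successors ∅): φ is true.
  y (successors ∅): φ is true.
Detail at u (witness):
  At u: \Box (p \to \Diamond p) requires p \to \Diamond p at every successor {v}.
      At v: p is false, \Diamond p is false, so p \to \Diamond p is true.
  So \Box (p \to \Diamond p) is true at u.

Yes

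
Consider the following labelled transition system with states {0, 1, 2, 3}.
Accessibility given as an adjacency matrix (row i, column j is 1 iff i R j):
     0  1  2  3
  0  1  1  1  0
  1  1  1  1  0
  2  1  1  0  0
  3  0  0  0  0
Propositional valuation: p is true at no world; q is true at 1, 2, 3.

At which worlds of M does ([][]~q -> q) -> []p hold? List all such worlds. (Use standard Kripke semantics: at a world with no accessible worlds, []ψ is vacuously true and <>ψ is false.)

3

Recall that []ψ holds at a world iff ψ holds at every accessible world, and <>ψ holds iff ψ holds at some accessible world.
Let φ = ([][]~q -> q) -> []p. Evaluate φ at each world:
  0 (successors {0, 1, 2}): φ is false.
  1 (successors {0, 1, 2}): φ is false.
  2 (successors {0, 1}): φ is false.
  3 (successors ∅): φ is true.
For instance, at 0:
  At 0: [][]~q -> q is true, []p is false, so ([][]~q -> q) -> []p is false.
    At 0: [][]~q is false, q is false, so [][]~q -> q is true.
      At 0: [][]~q requires []~q at every successor {0, 1, 2}.
        []~q fails at 0, so [][]~q is false at 0.
    At 0: []p requires p at every successor {0, 1, 2}.
      p fails at 0, so []p is false at 0.
Satisfying worlds: {3}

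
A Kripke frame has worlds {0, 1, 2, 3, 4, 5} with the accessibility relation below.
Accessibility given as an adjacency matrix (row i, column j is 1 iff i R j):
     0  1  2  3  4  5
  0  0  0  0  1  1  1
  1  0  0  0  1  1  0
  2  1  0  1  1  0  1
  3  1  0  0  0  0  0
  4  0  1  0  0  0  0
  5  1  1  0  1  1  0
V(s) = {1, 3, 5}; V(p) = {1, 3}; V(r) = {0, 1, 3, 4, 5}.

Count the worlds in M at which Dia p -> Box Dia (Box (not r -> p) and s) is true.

2

Recall that Box ψ holds at a world iff ψ holds at every accessible world, and Dia ψ holds iff ψ holds at some accessible world.
Let φ = Dia p -> Box Dia (Box (not r -> p) and s). Evaluate φ at each world:
  0 (successors {3, 4, 5}): φ is false.
  1 (successors {3, 4}): φ is false.
  2 (successors {0, 2, 3, 5}): φ is false.
  3 (successors {0}): φ is true.
  4 (successors {1}): φ is true.
  5 (successors {0, 1, 3, 4}): φ is false.
For instance, at 2:
  At 2: Dia p is true, Box Dia (Box (not r -> p) and s) is false, so Dia p -> Box Dia (Box (not r -> p) and s) is false.
    At 2: Dia p requires p at some successor in {0, 2, 3, 5}.
      p holds at 3, so Dia p is true at 2.
    At 2: Box Dia (Box (not r -> p) and s) requires Dia (Box (not r -> p) and s) at every successor {0, 2, 3, 5}.
      Dia (Box (not r -> p) and s) fails at 3, so Box Dia (Box (not r -> p) and s) is false at 2.
Satisfying worlds: {3, 4}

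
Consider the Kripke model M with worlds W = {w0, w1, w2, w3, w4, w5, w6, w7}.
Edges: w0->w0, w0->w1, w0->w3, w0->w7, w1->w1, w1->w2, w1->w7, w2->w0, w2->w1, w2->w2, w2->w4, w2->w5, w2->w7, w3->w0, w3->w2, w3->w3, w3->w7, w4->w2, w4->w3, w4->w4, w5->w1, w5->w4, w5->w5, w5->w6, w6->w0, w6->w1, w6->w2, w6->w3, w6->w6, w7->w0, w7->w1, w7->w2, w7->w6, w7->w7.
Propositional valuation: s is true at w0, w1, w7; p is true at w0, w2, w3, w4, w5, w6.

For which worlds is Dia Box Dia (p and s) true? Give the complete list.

w0, w3, w4, w6

Let φ = Dia Box Dia (p and s). Evaluate φ at each world:
  w0 (successors {w0, w1, w3, w7}): φ is true.
  w1 (successors {w1, w2, w7}): φ is false.
  w2 (successors {w0, w1, w2, w4, w5, w7}): φ is false.
  w3 (successors {w0, w2, w3, w7}): φ is true.
  w4 (successors {w2, w3, w4}): φ is true.
  w5 (successors {w1, w4, w5, w6}): φ is false.
  w6 (successors {w0, w1, w2, w3, w6}): φ is true.
  w7 (successors {w0, w1, w2, w6, w7}): φ is false.
For instance, at w1:
  At w1: Dia Box Dia (p and s) requires Box Dia (p and s) at some successor in {w1, w2, w7}.
    At w1: Box Dia (p and s) is false.
    At w2: Box Dia (p and s) is false.
    At w7: Box Dia (p and s) is false.
  So Dia Box Dia (p and s) is false at w1.
Satisfying worlds: {w0, w3, w4, w6}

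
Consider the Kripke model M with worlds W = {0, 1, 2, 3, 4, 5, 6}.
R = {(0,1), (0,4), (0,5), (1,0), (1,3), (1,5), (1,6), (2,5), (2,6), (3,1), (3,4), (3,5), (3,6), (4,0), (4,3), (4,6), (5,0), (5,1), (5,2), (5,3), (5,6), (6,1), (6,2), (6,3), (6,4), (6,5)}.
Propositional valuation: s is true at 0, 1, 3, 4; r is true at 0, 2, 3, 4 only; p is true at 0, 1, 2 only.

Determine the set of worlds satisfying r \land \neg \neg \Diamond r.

Let φ = r \land \neg \neg \Diamond r. Evaluate φ at each world:
  0 (successors {1, 4, 5}): φ is true.
  1 (successors {0, 3, 5, 6}): φ is false.
  2 (successors {5, 6}): φ is false.
  3 (successors {1, 4, 5, 6}): φ is true.
  4 (successors {0, 3, 6}): φ is true.
  5 (successors {0, 1, 2, 3, 6}): φ is false.
  6 (successors {1, 2, 3, 4, 5}): φ is false.
For instance, at 6:
  At 6: r is false, \neg \neg \Diamond r is true, so r \land \neg \neg \Diamond r is false.
    At 6: \neg \Diamond r is false, so \neg \neg \Diamond r is true.
      At 6: \Diamond r is true, so \neg \Diamond r is false.
Satisfying worlds: {0, 3, 4}

0, 3, 4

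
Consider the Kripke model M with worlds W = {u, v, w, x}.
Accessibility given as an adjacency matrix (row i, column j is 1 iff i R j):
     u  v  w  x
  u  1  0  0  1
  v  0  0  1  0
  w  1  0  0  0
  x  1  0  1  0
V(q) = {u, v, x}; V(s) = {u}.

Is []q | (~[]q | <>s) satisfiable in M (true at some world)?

Yes

Recall that []ψ holds at a world iff ψ holds at every accessible world, and <>ψ holds iff ψ holds at some accessible world.
Let φ = []q | (~[]q | <>s). Evaluate φ at each world:
  u (successors {u, x}): φ is true.
  v (successors {w}): φ is true.
  w (successors {u}): φ is true.
  x (successors {u, w}): φ is true.
Detail at u (witness):
  At u: []q is true, ~[]q | <>s is true, so []q | (~[]q | <>s) is true.
    At u: []q requires q at every successor {u, x}.
      At u: q is true.
      At x: q is true.
    So []q is true at u.
    At u: ~[]q is false, <>s is true, so ~[]q | <>s is true.
      At u: []q is true, so ~[]q is false.
      At u: <>s requires s at some successor in {u, x}.
        s holds at u, so <>s is true at u.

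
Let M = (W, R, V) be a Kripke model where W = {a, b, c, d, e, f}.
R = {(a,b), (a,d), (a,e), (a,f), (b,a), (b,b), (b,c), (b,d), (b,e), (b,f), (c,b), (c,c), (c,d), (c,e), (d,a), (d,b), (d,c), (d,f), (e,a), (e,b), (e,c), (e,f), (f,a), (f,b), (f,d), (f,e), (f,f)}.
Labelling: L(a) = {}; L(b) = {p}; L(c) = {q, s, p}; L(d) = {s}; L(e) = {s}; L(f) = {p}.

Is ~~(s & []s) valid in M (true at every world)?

Let φ = ~~(s & []s). Evaluate φ at each world:
  a (successors {b, d, e, f}): φ is false.
  b (successors {a, b, c, d, e, f}): φ is false.
  c (successors {b, c, d, e}): φ is false.
  d (successors {a, b, c, f}): φ is false.
  e (successors {a, b, c, f}): φ is false.
  f (successors {a, b, d, e, f}): φ is false.
Detail at a (counterexample):
  At a: ~(s & []s) is true, so ~~(s & []s) is false.
    At a: s & []s is false, so ~(s & []s) is true.
      At a: s is false, []s is false, so s & []s is false.

No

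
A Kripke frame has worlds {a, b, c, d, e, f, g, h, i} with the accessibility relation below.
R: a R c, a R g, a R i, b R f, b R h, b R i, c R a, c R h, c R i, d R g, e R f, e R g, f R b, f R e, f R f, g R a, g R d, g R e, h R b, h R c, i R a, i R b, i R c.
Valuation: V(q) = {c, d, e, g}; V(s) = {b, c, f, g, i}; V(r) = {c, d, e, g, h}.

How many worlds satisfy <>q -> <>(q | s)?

9

Recall that <>ψ holds at a world iff ψ holds at some accessible world.
Let φ = <>q -> <>(q | s). Evaluate φ at each world:
  a (successors {c, g, i}): φ is true.
  b (successors {f, h, i}): φ is true.
  c (successors {a, h, i}): φ is true.
  d (successors {g}): φ is true.
  e (successors {f, g}): φ is true.
  f (successors {b, e, f}): φ is true.
  g (successors {a, d, e}): φ is true.
  h (successors {b, c}): φ is true.
  i (successors {a, b, c}): φ is true.
For instance, at h:
  At h: <>q is true, <>(q | s) is true, so <>q -> <>(q | s) is true.
    At h: <>q requires q at some successor in {b, c}.
      q holds at c, so <>q is true at h.
    At h: <>(q | s) requires q | s at some successor in {b, c}.
      q | s holds at b, so <>(q | s) is true at h.
Satisfying worlds: {a, b, c, d, e, f, g, h, i}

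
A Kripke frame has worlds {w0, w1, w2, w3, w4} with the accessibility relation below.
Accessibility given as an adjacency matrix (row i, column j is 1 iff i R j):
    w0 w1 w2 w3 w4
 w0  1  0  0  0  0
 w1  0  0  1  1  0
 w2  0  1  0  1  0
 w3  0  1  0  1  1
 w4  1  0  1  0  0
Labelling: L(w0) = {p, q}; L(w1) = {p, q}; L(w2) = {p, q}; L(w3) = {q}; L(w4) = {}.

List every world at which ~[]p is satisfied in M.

Let φ = ~[]p. Evaluate φ at each world:
  w0 (successors {w0}): φ is false.
  w1 (successors {w2, w3}): φ is true.
  w2 (successors {w1, w3}): φ is true.
  w3 (successors {w1, w3, w4}): φ is true.
  w4 (successors {w0, w2}): φ is false.
For instance, at w0:
  At w0: []p is true, so ~[]p is false.
    At w0: []p requires p at every successor {w0}.
      At w0: p is true.
    So []p is true at w0.
Satisfying worlds: {w1, w2, w3}

w1, w2, w3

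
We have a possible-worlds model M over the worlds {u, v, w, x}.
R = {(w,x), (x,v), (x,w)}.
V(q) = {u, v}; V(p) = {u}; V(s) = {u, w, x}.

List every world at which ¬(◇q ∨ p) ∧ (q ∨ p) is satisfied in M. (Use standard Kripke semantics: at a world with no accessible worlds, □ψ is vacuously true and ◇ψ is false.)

v

Recall that ◇ψ holds at a world iff ψ holds at some accessible world.
Let φ = ¬(◇q ∨ p) ∧ (q ∨ p). Evaluate φ at each world:
  u (successors ∅): φ is false.
  v (successors ∅): φ is true.
  w (successors {x}): φ is false.
  x (successors {v, w}): φ is false.
For instance, at w:
  At w: ¬(◇q ∨ p) is true, q ∨ p is false, so ¬(◇q ∨ p) ∧ (q ∨ p) is false.
    At w: ◇q ∨ p is false, so ¬(◇q ∨ p) is true.
      At w: ◇q is false, p is false, so ◇q ∨ p is false.
Satisfying worlds: {v}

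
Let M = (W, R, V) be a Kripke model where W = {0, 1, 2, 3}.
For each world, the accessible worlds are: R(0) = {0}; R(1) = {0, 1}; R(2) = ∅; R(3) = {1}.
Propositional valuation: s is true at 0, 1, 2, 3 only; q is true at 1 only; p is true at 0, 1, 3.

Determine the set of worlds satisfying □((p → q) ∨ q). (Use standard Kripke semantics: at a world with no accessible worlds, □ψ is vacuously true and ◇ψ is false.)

Let φ = □((p → q) ∨ q). Evaluate φ at each world:
  0 (successors {0}): φ is false.
  1 (successors {0, 1}): φ is false.
  2 (successors ∅): φ is true.
  3 (successors {1}): φ is true.
For instance, at 3:
  At 3: □((p → q) ∨ q) requires (p → q) ∨ q at every successor {1}.
    At 1: (p → q) ∨ q is true.
  So □((p → q) ∨ q) is true at 3.
Satisfying worlds: {2, 3}

2, 3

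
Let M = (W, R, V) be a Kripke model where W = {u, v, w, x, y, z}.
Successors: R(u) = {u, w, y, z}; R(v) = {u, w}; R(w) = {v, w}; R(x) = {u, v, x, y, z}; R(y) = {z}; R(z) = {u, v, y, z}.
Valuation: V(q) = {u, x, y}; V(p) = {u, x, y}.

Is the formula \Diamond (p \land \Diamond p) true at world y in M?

At y: \Diamond (p \land \Diamond p) requires p \land \Diamond p at some successor in {z}.
  At z: p \land \Diamond p is false.
So \Diamond (p \land \Diamond p) is false at y.

No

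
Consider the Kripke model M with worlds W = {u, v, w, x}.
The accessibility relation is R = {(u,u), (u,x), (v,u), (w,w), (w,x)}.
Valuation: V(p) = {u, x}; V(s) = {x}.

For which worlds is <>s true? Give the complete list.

u, w

Let φ = <>s. Evaluate φ at each world:
  u (successors {u, x}): φ is true.
  v (successors {u}): φ is false.
  w (successors {w, x}): φ is true.
  x (successors ∅): φ is false.
For instance, at w:
  At w: <>s requires s at some successor in {w, x}.
    s holds at x, so <>s is true at w.
Satisfying worlds: {u, w}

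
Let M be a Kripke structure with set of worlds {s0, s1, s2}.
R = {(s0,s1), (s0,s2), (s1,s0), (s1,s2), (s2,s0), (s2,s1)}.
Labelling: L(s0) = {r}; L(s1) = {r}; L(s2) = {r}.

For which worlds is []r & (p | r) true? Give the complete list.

s0, s1, s2

Let φ = []r & (p | r). Evaluate φ at each world:
  s0 (successors {s1, s2}): φ is true.
  s1 (successors {s0, s2}): φ is true.
  s2 (successors {s0, s1}): φ is true.
For instance, at s1:
  At s1: []r is true, p | r is true, so []r & (p | r) is true.
    At s1: []r requires r at every successor {s0, s2}.
      At s0: r is true.
      At s2: r is true.
    So []r is true at s1.
Satisfying worlds: {s0, s1, s2}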